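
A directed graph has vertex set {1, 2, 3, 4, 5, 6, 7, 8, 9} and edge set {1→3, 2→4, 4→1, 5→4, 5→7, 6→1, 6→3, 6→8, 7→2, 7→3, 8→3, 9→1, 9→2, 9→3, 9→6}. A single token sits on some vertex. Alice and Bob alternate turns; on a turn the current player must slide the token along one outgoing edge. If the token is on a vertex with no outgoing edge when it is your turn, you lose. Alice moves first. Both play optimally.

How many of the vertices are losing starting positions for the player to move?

Build the W/L table. Terminal = L. A non-terminal position is W if it has a move to some L; otherwise it is L.
Every edge goes from a vertex to one that appears earlier in the order 3, 8, 1, 4, 6, 2, 7, 5, 9, so processing vertices in that order labels each vertex after all of its successors.
3: no outgoing edge → L
8: reaches L-position 3 → W
1: reaches L-position 3 → W
4: only reaches 1(W), which is W → L
6: reaches L-position 3 → W
2: reaches L-position 4 → W
7: reaches L-position 3 → W
5: reaches L-position 4 → W
9: reaches L-position 3 → W
The L vertices are 3, 4; that is 2 in all.

2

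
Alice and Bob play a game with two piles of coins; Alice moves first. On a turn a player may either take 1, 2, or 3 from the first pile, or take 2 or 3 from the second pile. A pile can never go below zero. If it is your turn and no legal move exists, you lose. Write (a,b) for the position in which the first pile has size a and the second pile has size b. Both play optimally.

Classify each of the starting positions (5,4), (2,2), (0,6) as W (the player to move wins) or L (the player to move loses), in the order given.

(5,4): W, (2,2): W, (0,6): L

Work bottom-up. With no move the player to move loses. Otherwise the position is W if at least one move leads to an L position for the opponent, and L if every move leads to a W.
No move ever increases a pile, so every position that can arise here has a ≤ 5 and b ≤ 6; it is enough to label the cells with 0 ≤ a ≤ 5 and 0 ≤ b ≤ 6.
Every move lowers a or b (never raises either), so fill the grid row by row in increasing a, and left to right within a row: each cell's successors are then already labelled.
      b=0  b=1  b=2  b=3  b=4  b=5  b=6
a=0:    L    L    W    W    W    L    L
a=1:    W    W    L    L    W    W    W
a=2:    W    W    W    W    L    W    W
a=3:    W    W    W    W    W    W    W
a=4:    L    L    W    W    W    L    L
a=5:    W    W    L    L    W    W    W
Cells with no legal move (terminal, hence L): (0,0), (0,1).
The remaining L cells, each justified by listing all of its moves:
(0,5): moves to (0,3)(W), (0,2)(W); every one is W ⇒ L
(0,6): moves to (0,4)(W), (0,3)(W); every one is W ⇒ L
(1,2): moves to (0,2)(W), (1,0)(W); every one is W ⇒ L
(1,3): moves to (0,3)(W), (1,1)(W), (1,0)(W); every one is W ⇒ L
(2,4): moves to (1,4)(W), (0,4)(W), (2,2)(W), (2,1)(W); every one is W ⇒ L
(4,0): moves to (3,0)(W), (2,0)(W), (1,0)(W); every one is W ⇒ L
(4,1): moves to (3,1)(W), (2,1)(W), (1,1)(W); every one is W ⇒ L
(4,5): moves to (3,5)(W), (2,5)(W), (1,5)(W), (4,3)(W), (4,2)(W); every one is W ⇒ L
(4,6): moves to (3,6)(W), (2,6)(W), (1,6)(W), (4,4)(W), (4,3)(W); every one is W ⇒ L
(5,2): moves to (4,2)(W), (3,2)(W), (2,2)(W), (5,0)(W); every one is W ⇒ L
(5,3): moves to (4,3)(W), (3,3)(W), (2,3)(W), (5,1)(W), (5,0)(W); every one is W ⇒ L
Every other cell has at least one move into one of the L cells above, so it is W.
(5,4): the move to (2,4) reaches an L cell, so W
(2,2): the move to (1,2) reaches an L cell, so W
(0,6): one of the L cells justified above, so L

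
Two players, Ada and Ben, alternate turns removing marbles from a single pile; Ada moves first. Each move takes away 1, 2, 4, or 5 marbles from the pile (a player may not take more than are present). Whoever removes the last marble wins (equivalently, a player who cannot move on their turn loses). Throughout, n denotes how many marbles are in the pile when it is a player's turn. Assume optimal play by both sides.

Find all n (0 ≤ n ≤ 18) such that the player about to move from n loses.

0, 3, 6, 9, 12, 15, 18

Compute win/loss labels from the base case upward. A position with no move is L. Any other position is W if it can reach an L in one move, else L.
n=0: no move → L
n=1: W (go to 0, an L position)
n=2: W (go to 0, an L position)
n=3: L (options 2(W), 1(W) are all W)
n=4: W (go to 3, an L position)
n=5: W (go to 3, an L position)
n=6: L (options 5(W), 4(W), 2(W), 1(W) are all W)
n=7: W (go to 6, an L position)
n=8: W (go to 6, an L position)
n=9: L (options 8(W), 7(W), 5(W), 4(W) are all W)
n=10: W (go to 9, an L position)
n=11: W (go to 9, an L position)
n=12: L (options 11(W), 10(W), 8(W), 7(W) are all W)
n=13: W (go to 12, an L position)
n=14: W (go to 12, an L position)
n=15: L (options 14(W), 13(W), 11(W), 10(W) are all W)
n=16: W (go to 15, an L position)
n=17: W (go to 15, an L position)
n=18: L (options 17(W), 16(W), 14(W), 13(W) are all W)
The losing starting values of n are exactly the entries labelled L in this table (7 of them).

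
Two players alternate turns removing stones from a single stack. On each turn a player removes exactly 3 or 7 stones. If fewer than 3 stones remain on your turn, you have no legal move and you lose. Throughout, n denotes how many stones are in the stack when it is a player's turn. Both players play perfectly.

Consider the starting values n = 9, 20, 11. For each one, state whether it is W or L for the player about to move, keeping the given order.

9: W, 20: L, 11: L

Positions with no move are L. A position that does have a move is losing for the player to move precisely when every available move leads to a winning position for the opponent. Fill in the labels:
n=0: no move → L
n=1: no move → L
n=2: no move → L
n=3: reaches L-position 0 → W
n=4: reaches L-position 1 → W
n=5: reaches L-position 2 → W
n=6: only reaches 3(W), which is W → L
n=7: reaches L-position 0 → W
n=8: reaches L-position 1 → W
n=9: reaches L-position 6 → W
n=10: only reaches 7(W), 3(W), all W → L
n=11: only reaches 8(W), 4(W), all W → L
n=12: only reaches 9(W), 5(W), all W → L
n=13: reaches L-position 10 → W
n=14: reaches L-position 11 → W
n=15: reaches L-position 12 → W
n=16: only reaches 13(W), 9(W), all W → L
n=17: reaches L-position 10 → W
n=18: reaches L-position 11 → W
n=19: reaches L-position 16 → W
n=20: only reaches 17(W), 13(W), all W → L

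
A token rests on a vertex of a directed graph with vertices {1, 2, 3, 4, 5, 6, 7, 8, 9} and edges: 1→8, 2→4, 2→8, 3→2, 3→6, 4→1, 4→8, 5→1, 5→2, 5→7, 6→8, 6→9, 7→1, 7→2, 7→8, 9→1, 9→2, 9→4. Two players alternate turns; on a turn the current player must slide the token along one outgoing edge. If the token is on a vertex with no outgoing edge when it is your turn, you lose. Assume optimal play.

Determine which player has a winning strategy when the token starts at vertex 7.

The first player wins.

Positions with no move are L. A position that does have a move is losing for the player to move precisely when every available move leads to a winning position for the opponent. Fill in the labels:
Every edge goes from a vertex to one that appears earlier in the order 8, 1, 4, 2, 9, 7, 5, 6, 3, so processing vertices in that order labels each vertex after all of its successors.
8: no outgoing edge → L
1: W (go to 8, an L position)
4: W (go to 8, an L position)
2: W (go to 8, an L position)
9: L (options 2(W), 4(W), 1(W) are all W)
7: W (go to 8, an L position)
5: L (options 7(W), 2(W), 1(W) are all W)
6: W (go to 9, an L position)
3: L (options 6(W), 2(W) are all W)
The starting position 7 is W: the player to move should move to 8, handing over an L position.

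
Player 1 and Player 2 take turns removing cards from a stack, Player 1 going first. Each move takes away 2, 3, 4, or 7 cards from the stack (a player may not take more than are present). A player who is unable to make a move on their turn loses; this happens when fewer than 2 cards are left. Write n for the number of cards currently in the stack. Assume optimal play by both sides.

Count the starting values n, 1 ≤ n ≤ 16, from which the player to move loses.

Build the W/L table. Terminal = L. A non-terminal position is W if it has a move to some L; otherwise it is L.
n=0: no move → L
n=1: no move → L
n=2: →0(L), so W
n=3: →1(L), so W
n=4: →1(L), so W
n=5: →1(L), so W
n=6: →4(W), 3(W), 2(W) — all W, so L
n=7: →0(L), so W
n=8: →6(L), so W
n=9: →6(L), so W
n=10: →6(L), so W
n=11: →9(W), 8(W), 7(W), 4(W) — all W, so L
n=12: →10(W), 9(W), 8(W), 5(W) — all W, so L
n=13: →11(L), so W
n=14: →12(L), so W
n=15: →12(L), so W
n=16: →12(L), so W
L entries with 1 ≤ n ≤ 16 (n=0 is outside the asked range and is not counted): n = 1, 6, 11, 12; that makes 4.

4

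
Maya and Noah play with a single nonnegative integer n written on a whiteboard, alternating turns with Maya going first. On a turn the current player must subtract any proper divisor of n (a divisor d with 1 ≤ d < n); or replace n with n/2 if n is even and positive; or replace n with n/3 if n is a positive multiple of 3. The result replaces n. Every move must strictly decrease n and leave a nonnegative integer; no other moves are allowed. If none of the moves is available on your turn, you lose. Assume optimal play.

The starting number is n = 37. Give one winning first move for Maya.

Move to 36.

Use the standard recursion: the mover loses at a terminal position; elsewhere, the mover wins exactly when some move hands the opponent an L position.
n=0: no move → L
n=1: no move → L
n=2: can move to 1, which is L ⇒ W
n=3: can move to 1, which is L ⇒ W
n=4: moves to 2(W), 3(W); every one is W ⇒ L
n=5: can move to 4, which is L ⇒ W
n=6: can move to 4, which is L ⇒ W
n=7: the only move is to 6(W), a W ⇒ L
n=8: can move to 4, which is L ⇒ W
n=9: moves to 3(W), 6(W), 8(W); every one is W ⇒ L
n=10: can move to 9, which is L ⇒ W
n=11: the only move is to 10(W), a W ⇒ L
n=12: can move to 4, which is L ⇒ W
n=13: the only move is to 12(W), a W ⇒ L
n=14: can move to 7, which is L ⇒ W
n=15: moves to 5(W), 10(W), 12(W), 14(W); every one is W ⇒ L
n=16: can move to 15, which is L ⇒ W
n=17: the only move is to 16(W), a W ⇒ L
n=18: can move to 9, which is L ⇒ W
n=19: the only move is to 18(W), a W ⇒ L
n=20: can move to 15, which is L ⇒ W
n=21: can move to 7, which is L ⇒ W
n=22: can move to 11, which is L ⇒ W
n=23: the only move is to 22(W), a W ⇒ L
n=24: can move to 23, which is L ⇒ W
n=25: moves to 20(W), 24(W); every one is W ⇒ L
n=26: can move to 13, which is L ⇒ W
n=27: can move to 9, which is L ⇒ W
n=28: moves to 14(W), 21(W), 24(W), 26(W), 27(W); every one is W ⇒ L
n=29: can move to 28, which is L ⇒ W
n=30: can move to 15, which is L ⇒ W
n=31: the only move is to 30(W), a W ⇒ L
n=32: can move to 28, which is L ⇒ W
n=33: can move to 11, which is L ⇒ W
n=34: can move to 17, which is L ⇒ W
n=35: can move to 28, which is L ⇒ W
n=36: moves to 12(W), 18(W), 24(W), 27(W), 30(W), 32(W), 33(W), 34(W), 35(W); every one is W ⇒ L
n=37: can move to 36, which is L ⇒ W
From 37, the L positions reachable in one move are: 36.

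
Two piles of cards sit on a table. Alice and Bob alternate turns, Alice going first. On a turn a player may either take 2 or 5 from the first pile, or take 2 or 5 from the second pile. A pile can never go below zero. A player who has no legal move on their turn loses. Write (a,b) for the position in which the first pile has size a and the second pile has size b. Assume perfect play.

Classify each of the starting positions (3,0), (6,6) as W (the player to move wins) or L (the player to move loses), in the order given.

Label each position W (a win for the player to move) or L (a loss). A position with no legal move is L; any other position is W exactly when some move reaches an L, and L when every move reaches a W.
No move ever increases a pile, so every position that can arise here has a ≤ 6 and b ≤ 6; it is enough to label the cells with 0 ≤ a ≤ 6 and 0 ≤ b ≤ 6.
Every move lowers a or b (never raises either), so fill the grid row by row in increasing a, and left to right within a row: each cell's successors are then already labelled.
      b=0  b=1  b=2  b=3  b=4  b=5  b=6
a=0:    L    L    W    W    L    W    W
a=1:    L    L    W    W    L    W    W
a=2:    W    W    L    L    W    W    L
a=3:    W    W    L    L    W    W    L
a=4:    L    L    W    W    L    W    W
a=5:    W    W    W    W    W    L    W
a=6:    W    W    L    L    W    W    L
Cells with no legal move (terminal, hence L): (0,0), (0,1), (1,0), (1,1).
The remaining L cells, each justified by listing all of its moves:
(0,4): →(0,2)(W) only, which is W, so L
(1,4): →(1,2)(W) only, which is W, so L
(2,2): →(0,2)(W), (2,0)(W) — all W, so L
(2,3): →(0,3)(W), (2,1)(W) — all W, so L
(2,6): →(0,6)(W), (2,4)(W), (2,1)(W) — all W, so L
(3,2): →(1,2)(W), (3,0)(W) — all W, so L
(3,3): →(1,3)(W), (3,1)(W) — all W, so L
(3,6): →(1,6)(W), (3,4)(W), (3,1)(W) — all W, so L
(4,0): →(2,0)(W) only, which is W, so L
(4,1): →(2,1)(W) only, which is W, so L
(4,4): →(2,4)(W), (4,2)(W) — all W, so L
(5,5): →(3,5)(W), (0,5)(W), (5,3)(W), (5,0)(W) — all W, so L
(6,2): →(4,2)(W), (1,2)(W), (6,0)(W) — all W, so L
(6,3): →(4,3)(W), (1,3)(W), (6,1)(W) — all W, so L
(6,6): →(4,6)(W), (1,6)(W), (6,4)(W), (6,1)(W) — all W, so L
Every other cell has at least one move into one of the L cells above, so it is W.
(3,0): the move to (1,0) reaches an L cell, so W
(6,6): one of the L cells justified above, so L

(3,0): W, (6,6): L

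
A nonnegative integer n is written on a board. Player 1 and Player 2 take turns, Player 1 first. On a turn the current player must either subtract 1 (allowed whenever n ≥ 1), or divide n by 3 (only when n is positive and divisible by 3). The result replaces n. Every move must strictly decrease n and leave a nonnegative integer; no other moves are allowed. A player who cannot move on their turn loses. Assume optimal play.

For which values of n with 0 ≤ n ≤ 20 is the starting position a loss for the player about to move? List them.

0, 2, 4, 7, 9, 11, 13, 15, 17, 19

Work bottom-up. With no move the player to move loses. Otherwise the position is W if at least one move leads to an L position for the opponent, and L if every move leads to a W.
n=0: no move → L
n=1: reaches L-position 0 → W
n=2: only reaches 1(W), which is W → L
n=3: reaches L-position 2 → W
n=4: only reaches 3(W), which is W → L
n=5: reaches L-position 4 → W
n=6: reaches L-position 2 → W
n=7: only reaches 6(W), which is W → L
n=8: reaches L-position 7 → W
n=9: only reaches 3(W), 8(W), all W → L
n=10: reaches L-position 9 → W
n=11: only reaches 10(W), which is W → L
n=12: reaches L-position 4 → W
n=13: only reaches 12(W), which is W → L
n=14: reaches L-position 13 → W
n=15: only reaches 5(W), 14(W), all W → L
n=16: reaches L-position 15 → W
n=17: only reaches 16(W), which is W → L
n=18: reaches L-position 17 → W
n=19: only reaches 18(W), which is W → L
n=20: reaches L-position 19 → W
Reading off the rows marked L gives the requested list; there are 10 such values of n.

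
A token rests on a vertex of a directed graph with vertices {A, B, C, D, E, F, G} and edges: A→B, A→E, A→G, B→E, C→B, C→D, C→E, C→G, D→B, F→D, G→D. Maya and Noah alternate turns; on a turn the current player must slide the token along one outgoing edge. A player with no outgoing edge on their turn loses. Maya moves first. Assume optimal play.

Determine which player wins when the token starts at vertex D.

Classify positions by backward induction: terminal positions (no move available) are L. From any other position, the mover wins iff some move reaches an L.
Every edge goes from a vertex to one that appears earlier in the order E, B, D, G, A, C, F, so processing vertices in that order labels each vertex after all of its successors.
E: no outgoing edge → L
B: →E(L), so W
D: →B(W) only, which is W, so L
G: →D(L), so W
A: →E(L), so W
C: →D(L), so W
F: →D(L), so W
The starting position D is L: whatever Maya does, the opponent receives a W position.

Noah wins.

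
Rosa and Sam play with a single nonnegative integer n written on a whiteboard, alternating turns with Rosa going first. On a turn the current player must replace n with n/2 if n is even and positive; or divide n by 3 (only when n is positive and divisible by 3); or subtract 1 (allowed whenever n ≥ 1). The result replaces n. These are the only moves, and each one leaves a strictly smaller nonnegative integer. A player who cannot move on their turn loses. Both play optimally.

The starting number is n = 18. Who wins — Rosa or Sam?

Classify positions by backward induction: terminal positions (no move available) are L. From any other position, the mover wins iff some move reaches an L.
n=0: no move → L
n=1: W (go to 0, an L position)
n=2: L (sole option 1(W) is W)
n=3: W (go to 2, an L position)
n=4: W (go to 2, an L position)
n=5: L (sole option 4(W) is W)
n=6: W (go to 2, an L position)
n=7: L (sole option 6(W) is W)
n=8: W (go to 7, an L position)
n=9: L (options 3(W), 8(W) are all W)
n=10: W (go to 5, an L position)
n=11: L (sole option 10(W) is W)
n=12: W (go to 11, an L position)
n=13: L (sole option 12(W) is W)
n=14: W (go to 7, an L position)
n=15: W (go to 5, an L position)
n=16: L (options 8(W), 15(W) are all W)
n=17: W (go to 16, an L position)
n=18: W (go to 9, an L position)
From 18 Rosa can move to 9, reaching an L position.

Rosa wins.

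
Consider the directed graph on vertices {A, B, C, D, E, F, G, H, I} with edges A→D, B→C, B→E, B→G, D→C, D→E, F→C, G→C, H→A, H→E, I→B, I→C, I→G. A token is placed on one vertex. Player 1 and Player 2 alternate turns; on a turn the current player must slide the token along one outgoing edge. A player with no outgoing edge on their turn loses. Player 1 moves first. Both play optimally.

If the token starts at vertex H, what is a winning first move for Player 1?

Move to A.

Build the W/L table. Terminal = L. A non-terminal position is W if it has a move to some L; otherwise it is L.
Every edge goes from a vertex to one that appears earlier in the order E, C, G, B, D, I, A, F, H, so processing vertices in that order labels each vertex after all of its successors.
E: no outgoing edge → L
C: no outgoing edge → L
G: reaches L-position C → W
B: reaches L-position C → W
D: reaches L-position C → W
I: reaches L-position C → W
A: only reaches D(W), which is W → L
F: reaches L-position C → W
H: reaches L-position A → W
From H, the L positions reachable in one move are: A, E. Any move reaching one of these is winning.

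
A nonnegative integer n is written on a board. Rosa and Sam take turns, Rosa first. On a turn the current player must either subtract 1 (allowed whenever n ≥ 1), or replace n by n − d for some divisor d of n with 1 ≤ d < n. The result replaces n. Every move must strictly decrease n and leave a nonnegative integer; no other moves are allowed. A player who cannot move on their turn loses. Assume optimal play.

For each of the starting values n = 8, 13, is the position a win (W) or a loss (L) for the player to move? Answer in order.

Compute win/loss labels from the base case upward. A position with no move is L. Any other position is W if it can reach an L in one move, else L.
n=0: no move → L
n=1: →0(L), so W
n=2: →1(W) only, which is W, so L
n=3: →2(L), so W
n=4: →2(L), so W
n=5: →4(W) only, which is W, so L
n=6: →5(L), so W
n=7: →6(W) only, which is W, so L
n=8: →7(L), so W
n=9: →6(W), 8(W) — all W, so L
n=10: →5(L), so W
n=11: →10(W) only, which is W, so L
n=12: →9(L), so W
n=13: →12(W) only, which is W, so L

8: W, 13: L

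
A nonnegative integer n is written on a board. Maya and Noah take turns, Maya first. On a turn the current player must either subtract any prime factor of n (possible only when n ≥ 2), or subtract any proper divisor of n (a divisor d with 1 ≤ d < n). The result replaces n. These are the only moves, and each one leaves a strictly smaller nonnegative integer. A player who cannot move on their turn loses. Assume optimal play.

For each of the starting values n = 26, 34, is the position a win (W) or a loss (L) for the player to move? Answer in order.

Work bottom-up. With no move the player to move loses. Otherwise the position is W if at least one move leads to an L position for the opponent, and L if every move leads to a W.
n=0: no move → L
n=1: no move → L
n=2: can move to 0, which is L ⇒ W
n=3: can move to 0, which is L ⇒ W
n=4: moves to 2(W), 3(W); every one is W ⇒ L
n=5: can move to 0, which is L ⇒ W
n=6: can move to 4, which is L ⇒ W
n=7: can move to 0, which is L ⇒ W
n=8: can move to 4, which is L ⇒ W
n=9: moves to 6(W), 8(W); every one is W ⇒ L
n=10: can move to 9, which is L ⇒ W
n=11: can move to 0, which is L ⇒ W
n=12: can move to 9, which is L ⇒ W
n=13: can move to 0, which is L ⇒ W
n=14: moves to 7(W), 12(W), 13(W); every one is W ⇒ L
n=15: can move to 14, which is L ⇒ W
n=16: can move to 14, which is L ⇒ W
n=17: can move to 0, which is L ⇒ W
n=18: can move to 9, which is L ⇒ W
n=19: can move to 0, which is L ⇒ W
n=20: moves to 10(W), 15(W), 16(W), 18(W), 19(W); every one is W ⇒ L
n=21: can move to 14, which is L ⇒ W
n=22: can move to 20, which is L ⇒ W
n=23: can move to 0, which is L ⇒ W
n=24: can move to 20, which is L ⇒ W
n=25: can move to 20, which is L ⇒ W
n=26: moves to 13(W), 24(W), 25(W); every one is W ⇒ L
n=27: can move to 26, which is L ⇒ W
n=28: can move to 14, which is L ⇒ W
n=29: can move to 0, which is L ⇒ W
n=30: can move to 20, which is L ⇒ W
n=31: can move to 0, which is L ⇒ W
n=32: moves to 16(W), 24(W), 28(W), 30(W), 31(W); every one is W ⇒ L
n=33: can move to 32, which is L ⇒ W
n=34: can move to 32, which is L ⇒ W

26: L, 34: W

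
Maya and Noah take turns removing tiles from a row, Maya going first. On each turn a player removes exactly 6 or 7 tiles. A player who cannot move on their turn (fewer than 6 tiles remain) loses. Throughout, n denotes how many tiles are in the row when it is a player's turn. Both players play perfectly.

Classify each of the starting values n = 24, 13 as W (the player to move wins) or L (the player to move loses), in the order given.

24: W, 13: L

Positions with no move are L. A position that does have a move is losing for the player to move precisely when every available move leads to a winning position for the opponent. Fill in the labels:
n=0: no move → L
n=1: no move → L
n=2: no move → L
n=3: no move → L
n=4: no move → L
n=5: no move → L
n=6: W (go to 0, an L position)
n=7: W (go to 1, an L position)
n=8: W (go to 2, an L position)
n=9: W (go to 3, an L position)
n=10: W (go to 4, an L position)
n=11: W (go to 5, an L position)
n=12: W (go to 5, an L position)
n=13: L (options 7(W), 6(W) are all W)
n=14: L (options 8(W), 7(W) are all W)
n=15: L (options 9(W), 8(W) are all W)
n=16: L (options 10(W), 9(W) are all W)
n=17: L (options 11(W), 10(W) are all W)
n=18: L (options 12(W), 11(W) are all W)
n=19: W (go to 13, an L position)
n=20: W (go to 14, an L position)
n=21: W (go to 15, an L position)
n=22: W (go to 16, an L position)
n=23: W (go to 17, an L position)
n=24: W (go to 18, an L position)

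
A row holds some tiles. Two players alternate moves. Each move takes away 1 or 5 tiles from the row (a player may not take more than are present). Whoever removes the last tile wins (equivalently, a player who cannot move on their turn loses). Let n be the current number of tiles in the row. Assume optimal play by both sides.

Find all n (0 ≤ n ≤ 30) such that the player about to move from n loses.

Build the W/L table. Terminal = L. A non-terminal position is W if it has a move to some L; otherwise it is L.
n=0: no move → L
n=1: can move to 0, which is L ⇒ W
n=2: the only move is to 1(W), a W ⇒ L
n=3: can move to 2, which is L ⇒ W
n=4: the only move is to 3(W), a W ⇒ L
n=5: can move to 4, which is L ⇒ W
n=6: moves to 5(W), 1(W); every one is W ⇒ L
n=7: can move to 6, which is L ⇒ W
n=8: moves to 7(W), 3(W); every one is W ⇒ L
n=9: can move to 8, which is L ⇒ W
n=10: moves to 9(W), 5(W); every one is W ⇒ L
n=11: can move to 10, which is L ⇒ W
n=12: moves to 11(W), 7(W); every one is W ⇒ L
n=13: can move to 12, which is L ⇒ W
n=14: moves to 13(W), 9(W); every one is W ⇒ L
n=15: can move to 14, which is L ⇒ W
n=16: moves to 15(W), 11(W); every one is W ⇒ L
n=17: can move to 16, which is L ⇒ W
n=18: moves to 17(W), 13(W); every one is W ⇒ L
n=19: can move to 18, which is L ⇒ W
n=20: moves to 19(W), 15(W); every one is W ⇒ L
n=21: can move to 20, which is L ⇒ W
n=22: moves to 21(W), 17(W); every one is W ⇒ L
n=23: can move to 22, which is L ⇒ W
n=24: moves to 23(W), 19(W); every one is W ⇒ L
n=25: can move to 24, which is L ⇒ W
n=26: moves to 25(W), 21(W); every one is W ⇒ L
n=27: can move to 26, which is L ⇒ W
n=28: moves to 27(W), 23(W); every one is W ⇒ L
n=29: can move to 28, which is L ⇒ W
n=30: moves to 29(W), 25(W); every one is W ⇒ L
The losing starting values of n are exactly the entries labelled L in this table (16 of them).

0, 2, 4, 6, 8, 10, 12, 14, 16, 18, 20, 22, 24, 26, 28, 30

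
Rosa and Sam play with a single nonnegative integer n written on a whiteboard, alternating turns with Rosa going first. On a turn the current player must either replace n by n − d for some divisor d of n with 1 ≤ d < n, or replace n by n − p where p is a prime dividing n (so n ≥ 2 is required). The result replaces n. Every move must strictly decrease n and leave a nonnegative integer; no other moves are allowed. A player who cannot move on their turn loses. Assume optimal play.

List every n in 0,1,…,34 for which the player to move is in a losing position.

Classify positions by backward induction: terminal positions (no move available) are L. From any other position, the mover wins iff some move reaches an L.
n=0: no move → L
n=1: no move → L
n=2: can move to 0, which is L ⇒ W
n=3: can move to 0, which is L ⇒ W
n=4: moves to 2(W), 3(W); every one is W ⇒ L
n=5: can move to 0, which is L ⇒ W
n=6: can move to 4, which is L ⇒ W
n=7: can move to 0, which is L ⇒ W
n=8: can move to 4, which is L ⇒ W
n=9: moves to 6(W), 8(W); every one is W ⇒ L
n=10: can move to 9, which is L ⇒ W
n=11: can move to 0, which is L ⇒ W
n=12: can move to 9, which is L ⇒ W
n=13: can move to 0, which is L ⇒ W
n=14: moves to 7(W), 12(W), 13(W); every one is W ⇒ L
n=15: can move to 14, which is L ⇒ W
n=16: can move to 14, which is L ⇒ W
n=17: can move to 0, which is L ⇒ W
n=18: can move to 9, which is L ⇒ W
n=19: can move to 0, which is L ⇒ W
n=20: moves to 10(W), 15(W), 16(W), 18(W), 19(W); every one is W ⇒ L
n=21: can move to 14, which is L ⇒ W
n=22: can move to 20, which is L ⇒ W
n=23: can move to 0, which is L ⇒ W
n=24: can move to 20, which is L ⇒ W
n=25: can move to 20, which is L ⇒ W
n=26: moves to 13(W), 24(W), 25(W); every one is W ⇒ L
n=27: can move to 26, which is L ⇒ W
n=28: can move to 14, which is L ⇒ W
n=29: can move to 0, which is L ⇒ W
n=30: can move to 20, which is L ⇒ W
n=31: can move to 0, which is L ⇒ W
n=32: moves to 16(W), 24(W), 28(W), 30(W), 31(W); every one is W ⇒ L
n=33: can move to 32, which is L ⇒ W
n=34: can move to 32, which is L ⇒ W
Reading off the rows marked L gives the requested list; there are 8 such values of n.

0, 1, 4, 9, 14, 20, 26, 32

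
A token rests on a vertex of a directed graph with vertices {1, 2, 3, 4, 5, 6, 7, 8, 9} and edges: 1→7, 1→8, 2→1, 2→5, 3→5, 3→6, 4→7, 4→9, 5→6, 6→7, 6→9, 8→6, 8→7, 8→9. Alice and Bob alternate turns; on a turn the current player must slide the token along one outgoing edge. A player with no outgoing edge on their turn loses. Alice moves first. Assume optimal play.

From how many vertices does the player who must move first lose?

Use the standard recursion: the mover loses at a terminal position; elsewhere, the mover wins exactly when some move hands the opponent an L position.
Every edge goes from a vertex to one that appears earlier in the order 7, 9, 6, 8, 1, 5, 3, 4, 2, so processing vertices in that order labels each vertex after all of its successors.
7: no outgoing edge → L
9: no outgoing edge → L
6: can move to 9, which is L ⇒ W
8: can move to 9, which is L ⇒ W
1: can move to 7, which is L ⇒ W
5: the only move is to 6(W), a W ⇒ L
3: can move to 5, which is L ⇒ W
4: can move to 9, which is L ⇒ W
2: can move to 5, which is L ⇒ W
The L vertices are 5, 7, 9; that is 3 in all.

3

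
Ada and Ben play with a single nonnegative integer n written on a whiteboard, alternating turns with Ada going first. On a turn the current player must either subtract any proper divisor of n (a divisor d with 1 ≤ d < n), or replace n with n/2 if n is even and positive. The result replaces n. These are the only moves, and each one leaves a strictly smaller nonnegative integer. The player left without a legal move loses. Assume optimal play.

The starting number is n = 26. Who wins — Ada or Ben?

Ada wins.

Compute win/loss labels from the base case upward. A position with no move is L. Any other position is W if it can reach an L in one move, else L.
n=0: no move → L
n=1: no move → L
n=2: reaches L-position 1 → W
n=3: only reaches 2(W), which is W → L
n=4: reaches L-position 3 → W
n=5: only reaches 4(W), which is W → L
n=6: reaches L-position 3 → W
n=7: only reaches 6(W), which is W → L
n=8: reaches L-position 7 → W
n=9: only reaches 6(W), 8(W), all W → L
n=10: reaches L-position 5 → W
n=11: only reaches 10(W), which is W → L
n=12: reaches L-position 9 → W
n=13: only reaches 12(W), which is W → L
n=14: reaches L-position 7 → W
n=15: only reaches 10(W), 12(W), 14(W), all W → L
n=16: reaches L-position 15 → W
n=17: only reaches 16(W), which is W → L
n=18: reaches L-position 9 → W
n=19: only reaches 18(W), which is W → L
n=20: reaches L-position 15 → W
n=21: only reaches 14(W), 18(W), 20(W), all W → L
n=22: reaches L-position 11 → W
n=23: only reaches 22(W), which is W → L
n=24: reaches L-position 21 → W
n=25: only reaches 20(W), 24(W), all W → L
n=26: reaches L-position 13 → W
The starting position 26 is W: Ada should move to 13, handing over an L position.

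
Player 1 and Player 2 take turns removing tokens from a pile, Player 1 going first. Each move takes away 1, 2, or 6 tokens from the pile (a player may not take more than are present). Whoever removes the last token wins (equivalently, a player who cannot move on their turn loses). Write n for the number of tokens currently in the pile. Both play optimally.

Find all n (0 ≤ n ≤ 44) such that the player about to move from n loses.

Compute win/loss labels from the base case upward. A position with no move is L. Any other position is W if it can reach an L in one move, else L.
n=0: no move → L
n=1: can move to 0, which is L ⇒ W
n=2: can move to 0, which is L ⇒ W
n=3: moves to 2(W), 1(W); every one is W ⇒ L
n=4: can move to 3, which is L ⇒ W
n=5: can move to 3, which is L ⇒ W
n=6: can move to 0, which is L ⇒ W
n=7: moves to 6(W), 5(W), 1(W); every one is W ⇒ L
n=8: can move to 7, which is L ⇒ W
n=9: can move to 7, which is L ⇒ W
n=10: moves to 9(W), 8(W), 4(W); every one is W ⇒ L
n=11: can move to 10, which is L ⇒ W
n=12: can move to 10, which is L ⇒ W
n=13: can move to 7, which is L ⇒ W
n=14: moves to 13(W), 12(W), 8(W); every one is W ⇒ L
n=15: can move to 14, which is L ⇒ W
n=16: can move to 14, which is L ⇒ W
n=17: moves to 16(W), 15(W), 11(W); every one is W ⇒ L
n=18: can move to 17, which is L ⇒ W
n=19: can move to 17, which is L ⇒ W
n=20: can move to 14, which is L ⇒ W
n=21: moves to 20(W), 19(W), 15(W); every one is W ⇒ L
n=22: can move to 21, which is L ⇒ W
n=23: can move to 21, which is L ⇒ W
n=24: moves to 23(W), 22(W), 18(W); every one is W ⇒ L
n=25: can move to 24, which is L ⇒ W
n=26: can move to 24, which is L ⇒ W
n=27: can move to 21, which is L ⇒ W
n=28: moves to 27(W), 26(W), 22(W); every one is W ⇒ L
n=29: can move to 28, which is L ⇒ W
n=30: can move to 28, which is L ⇒ W
n=31: moves to 30(W), 29(W), 25(W); every one is W ⇒ L
n=32: can move to 31, which is L ⇒ W
n=33: can move to 31, which is L ⇒ W
n=34: can move to 28, which is L ⇒ W
n=35: moves to 34(W), 33(W), 29(W); every one is W ⇒ L
n=36: can move to 35, which is L ⇒ W
n=37: can move to 35, which is L ⇒ W
n=38: moves to 37(W), 36(W), 32(W); every one is W ⇒ L
n=39: can move to 38, which is L ⇒ W
n=40: can move to 38, which is L ⇒ W
n=41: can move to 35, which is L ⇒ W
n=42: moves to 41(W), 40(W), 36(W); every one is W ⇒ L
n=43: can move to 42, which is L ⇒ W
n=44: can move to 42, which is L ⇒ W
Reading off the rows marked L gives the requested list; there are 13 such values of n.

0, 3, 7, 10, 14, 17, 21, 24, 28, 31, 35, 38, 42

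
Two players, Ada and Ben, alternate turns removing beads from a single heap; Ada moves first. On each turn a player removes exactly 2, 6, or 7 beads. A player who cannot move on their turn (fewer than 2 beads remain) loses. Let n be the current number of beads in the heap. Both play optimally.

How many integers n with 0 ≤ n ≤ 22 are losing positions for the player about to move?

10

Use the standard recursion: the mover loses at a terminal position; elsewhere, the mover wins exactly when some move hands the opponent an L position.
n=0: no move → L
n=1: no move → L
n=2: can move to 0, which is L ⇒ W
n=3: can move to 1, which is L ⇒ W
n=4: the only move is to 2(W), a W ⇒ L
n=5: the only move is to 3(W), a W ⇒ L
n=6: can move to 4, which is L ⇒ W
n=7: can move to 5, which is L ⇒ W
n=8: can move to 1, which is L ⇒ W
n=9: moves to 7(W), 3(W), 2(W); every one is W ⇒ L
n=10: can move to 4, which is L ⇒ W
n=11: can move to 9, which is L ⇒ W
n=12: can move to 5, which is L ⇒ W
n=13: moves to 11(W), 7(W), 6(W); every one is W ⇒ L
n=14: moves to 12(W), 8(W), 7(W); every one is W ⇒ L
n=15: can move to 13, which is L ⇒ W
n=16: can move to 14, which is L ⇒ W
n=17: moves to 15(W), 11(W), 10(W); every one is W ⇒ L
n=18: moves to 16(W), 12(W), 11(W); every one is W ⇒ L
n=19: can move to 17, which is L ⇒ W
n=20: can move to 18, which is L ⇒ W
n=21: can move to 14, which is L ⇒ W
n=22: moves to 20(W), 16(W), 15(W); every one is W ⇒ L
L entries with 0 ≤ n ≤ 22: n = 0, 1, 4, 5, 9, 13, 14, 17, 18, 22; that makes 10.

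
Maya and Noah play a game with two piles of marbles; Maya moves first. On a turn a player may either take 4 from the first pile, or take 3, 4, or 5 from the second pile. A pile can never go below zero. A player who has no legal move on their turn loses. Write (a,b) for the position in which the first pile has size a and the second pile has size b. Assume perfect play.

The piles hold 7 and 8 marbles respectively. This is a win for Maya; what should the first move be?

Move to (3,8).

Work bottom-up. With no move the player to move loses. Otherwise the position is W if at least one move leads to an L position for the opponent, and L if every move leads to a W.
No move ever increases a pile, so every position that can arise here has a ≤ 7 and b ≤ 8; it is enough to label the cells with 0 ≤ a ≤ 7 and 0 ≤ b ≤ 8.
Every move lowers a or b (never raises either), so fill the grid row by row in increasing a, and left to right within a row: each cell's successors are then already labelled.
      b=0  b=1  b=2  b=3  b=4  b=5  b=6  b=7  b=8
a=0:    L    L    L    W    W    W    W    W    L
a=1:    L    L    L    W    W    W    W    W    L
a=2:    L    L    L    W    W    W    W    W    L
a=3:    L    L    L    W    W    W    W    W    L
a=4:    W    W    W    L    L    L    W    W    W
a=5:    W    W    W    L    L    L    W    W    W
a=6:    W    W    W    L    L    L    W    W    W
a=7:    W    W    W    L    L    L    W    W    W
Cells with no legal move (terminal, hence L): (0,0), (0,1), (0,2), (1,0), (1,1), (1,2), (2,0), (2,1), (2,2), (3,0), (3,1), (3,2).
The remaining L cells, each justified by listing all of its moves:
(0,8): moves to (0,5)(W), (0,4)(W), (0,3)(W); every one is W ⇒ L
(1,8): moves to (1,5)(W), (1,4)(W), (1,3)(W); every one is W ⇒ L
(2,8): moves to (2,5)(W), (2,4)(W), (2,3)(W); every one is W ⇒ L
(3,8): moves to (3,5)(W), (3,4)(W), (3,3)(W); every one is W ⇒ L
(4,3): moves to (0,3)(W), (4,0)(W); every one is W ⇒ L
(4,4): moves to (0,4)(W), (4,1)(W), (4,0)(W); every one is W ⇒ L
(4,5): moves to (0,5)(W), (4,2)(W), (4,1)(W), (4,0)(W); every one is W ⇒ L
(5,3): moves to (1,3)(W), (5,0)(W); every one is W ⇒ L
(5,4): moves to (1,4)(W), (5,1)(W), (5,0)(W); every one is W ⇒ L
(5,5): moves to (1,5)(W), (5,2)(W), (5,1)(W), (5,0)(W); every one is W ⇒ L
(6,3): moves to (2,3)(W), (6,0)(W); every one is W ⇒ L
(6,4): moves to (2,4)(W), (6,1)(W), (6,0)(W); every one is W ⇒ L
(6,5): moves to (2,5)(W), (6,2)(W), (6,1)(W), (6,0)(W); every one is W ⇒ L
(7,3): moves to (3,3)(W), (7,0)(W); every one is W ⇒ L
(7,4): moves to (3,4)(W), (7,1)(W), (7,0)(W); every one is W ⇒ L
(7,5): moves to (3,5)(W), (7,2)(W), (7,1)(W), (7,0)(W); every one is W ⇒ L
Every other cell has at least one move into one of the L cells above, so it is W.
From (7,8), the L positions reachable in one move are: (3,8), (7,5), (7,4), (7,3). Any move reaching one of these is winning.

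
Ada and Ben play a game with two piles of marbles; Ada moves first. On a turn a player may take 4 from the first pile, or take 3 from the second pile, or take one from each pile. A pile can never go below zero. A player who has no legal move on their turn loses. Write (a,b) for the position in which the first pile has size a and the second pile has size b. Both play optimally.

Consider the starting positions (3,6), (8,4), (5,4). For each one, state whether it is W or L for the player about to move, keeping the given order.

(3,6): L, (8,4): W, (5,4): W

Build the W/L table. Terminal = L. A non-terminal position is W if it has a move to some L; otherwise it is L.
No move ever increases a pile, so every position that can arise here has a ≤ 8 and b ≤ 6; it is enough to label the cells with 0 ≤ a ≤ 8 and 0 ≤ b ≤ 6.
Every move lowers a or b (never raises either), so fill the grid row by row in increasing a, and left to right within a row: each cell's successors are then already labelled.
      b=0  b=1  b=2  b=3  b=4  b=5  b=6
a=0:    L    L    L    W    W    W    L
a=1:    L    W    W    W    L    L    L
a=2:    L    W    L    W    L    W    W
a=3:    L    W    L    W    L    W    L
a=4:    W    W    W    W    L    W    W
a=5:    W    L    L    L    W    W    W
a=6:    W    L    W    W    W    L    L
a=7:    W    L    W    L    W    L    W
a=8:    L    L    W    W    W    L    W
Cells with no legal move (terminal, hence L): (0,0), (0,1), (0,2), (1,0), (2,0), (3,0).
The remaining L cells, each justified by listing all of its moves:
(0,6): →(0,3)(W) only, which is W, so L
(1,4): →(1,1)(W), (0,3)(W) — all W, so L
(1,5): →(1,2)(W), (0,4)(W) — all W, so L
(1,6): →(1,3)(W), (0,5)(W) — all W, so L
(2,2): →(1,1)(W) only, which is W, so L
(2,4): →(2,1)(W), (1,3)(W) — all W, so L
(3,2): →(2,1)(W) only, which is W, so L
(3,4): →(3,1)(W), (2,3)(W) — all W, so L
(3,6): →(3,3)(W), (2,5)(W) — all W, so L
(4,4): →(0,4)(W), (4,1)(W), (3,3)(W) — all W, so L
(5,1): →(1,1)(W), (4,0)(W) — all W, so L
(5,2): →(1,2)(W), (4,1)(W) — all W, so L
(5,3): →(1,3)(W), (5,0)(W), (4,2)(W) — all W, so L
(6,1): →(2,1)(W), (5,0)(W) — all W, so L
(6,5): →(2,5)(W), (6,2)(W), (5,4)(W) — all W, so L
(6,6): →(2,6)(W), (6,3)(W), (5,5)(W) — all W, so L
(7,1): →(3,1)(W), (6,0)(W) — all W, so L
(7,3): →(3,3)(W), (7,0)(W), (6,2)(W) — all W, so L
(7,5): →(3,5)(W), (7,2)(W), (6,4)(W) — all W, so L
(8,0): →(4,0)(W) only, which is W, so L
(8,1): →(4,1)(W), (7,0)(W) — all W, so L
(8,5): →(4,5)(W), (8,2)(W), (7,4)(W) — all W, so L
Every other cell has at least one move into one of the L cells above, so it is W.
(3,6): one of the L cells justified above, so L
(8,4): the move to (4,4) reaches an L cell, so W
(5,4): the move to (1,4) reaches an L cell, so W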